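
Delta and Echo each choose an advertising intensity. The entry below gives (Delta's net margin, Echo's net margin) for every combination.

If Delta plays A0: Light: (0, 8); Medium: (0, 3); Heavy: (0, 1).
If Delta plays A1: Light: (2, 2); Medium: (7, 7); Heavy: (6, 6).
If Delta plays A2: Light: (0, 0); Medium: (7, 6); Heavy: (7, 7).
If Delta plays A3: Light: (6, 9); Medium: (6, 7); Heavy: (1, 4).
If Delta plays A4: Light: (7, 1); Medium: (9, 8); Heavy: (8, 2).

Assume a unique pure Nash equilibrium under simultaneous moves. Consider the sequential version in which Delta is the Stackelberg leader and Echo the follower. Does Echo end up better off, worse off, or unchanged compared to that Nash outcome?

unchanged

Backward induction with Delta moving first.
- A0: Echo compares 8, 3, 1 and picks Light; Delta would get 0.
- A1: Echo compares 2, 7, 6 and picks Medium; Delta would get 7.
- A2: Echo compares 0, 6, 7 and picks Heavy; Delta would get 7.
- A3: Echo compares 9, 7, 4 and picks Light; Delta would get 6.
- A4: Echo compares 1, 8, 2 and picks Medium; Delta would get 9.
Among 0, 7, 7, 6, 9, the best is 9 at A4. Subgame-perfect outcome: (A4, Medium) with payoffs (9, 8).
For the simultaneous game, intersect best replies.
Delta's best replies: Light→A4; Medium→A4; Heavy→A4.
Echo's best replies: A0→Light; A1→Medium; A2→Heavy; A3→Light; A4→Medium.
The unique mutual best reply is (A4, Medium), giving (9, 8).
Echo earns 8 sequentially versus 8 at the Nash outcome: unchanged.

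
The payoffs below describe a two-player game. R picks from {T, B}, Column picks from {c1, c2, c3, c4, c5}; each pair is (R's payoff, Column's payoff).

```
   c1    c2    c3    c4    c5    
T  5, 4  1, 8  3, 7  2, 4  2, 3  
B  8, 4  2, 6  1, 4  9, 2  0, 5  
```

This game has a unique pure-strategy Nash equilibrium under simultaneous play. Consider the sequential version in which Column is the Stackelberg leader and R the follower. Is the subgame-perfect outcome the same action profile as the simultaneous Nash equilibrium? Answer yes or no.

R best-responds to each possible Column move:
- c1: BR = B, leader payoff 4.
- c2: BR = B, leader payoff 6.
- c3: BR = T, leader payoff 7.
- c4: BR = B, leader payoff 2.
- c5: BR = T, leader payoff 3.
Maximizing over 4, 6, 7, 2, 3, Column chooses c3. Subgame-perfect outcome: (T, c3) with payoffs (3, 7).
For the simultaneous game, intersect best replies.
R's best replies: c1→B; c2→B; c3→T; c4→B; c5→T.
Column's best replies: T→c2; B→c2.
The unique mutual best reply is (B, c2), giving (2, 6).
Sequential outcome (T, c3) differs from the Nash profile (B, c2).

no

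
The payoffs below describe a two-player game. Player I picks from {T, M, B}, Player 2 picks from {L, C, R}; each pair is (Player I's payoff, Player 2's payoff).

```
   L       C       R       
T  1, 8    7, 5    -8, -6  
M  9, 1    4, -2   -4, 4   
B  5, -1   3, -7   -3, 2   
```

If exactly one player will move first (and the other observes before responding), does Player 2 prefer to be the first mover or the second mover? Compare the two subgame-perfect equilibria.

second

If Player I leads: Player 2's best replies are T→L, M→R, B→R; Player I's induced payoffs 1, -4, -3; outcome (T, L), payoffs (1, 8).
If Player 2 leads: Player I's best replies are L→M, C→T, R→B; Player 2's induced payoffs 1, 5, 2; outcome (T, C), payoffs (7, 5).
Player 2 gets 5 moving first and 8 moving second, so Player 2 prefers to move second.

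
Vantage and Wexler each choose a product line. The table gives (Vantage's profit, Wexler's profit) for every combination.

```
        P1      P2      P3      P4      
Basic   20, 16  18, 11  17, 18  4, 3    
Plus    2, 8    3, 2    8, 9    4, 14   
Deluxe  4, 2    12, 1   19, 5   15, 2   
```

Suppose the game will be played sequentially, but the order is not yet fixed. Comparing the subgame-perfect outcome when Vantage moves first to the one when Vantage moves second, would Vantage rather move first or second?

second

If Vantage leads: Wexler's best replies are Basic→P3, Plus→P4, Deluxe→P3; Vantage's induced payoffs 17, 4, 19; outcome (Deluxe, P3), payoffs (19, 5).
If Wexler leads: Vantage's best replies are P1→Basic, P2→Basic, P3→Deluxe, P4→Deluxe; Wexler's induced payoffs 16, 11, 5, 2; outcome (Basic, P1), payoffs (20, 16).
Vantage gets 19 moving first and 20 moving second, so Vantage prefers to move second.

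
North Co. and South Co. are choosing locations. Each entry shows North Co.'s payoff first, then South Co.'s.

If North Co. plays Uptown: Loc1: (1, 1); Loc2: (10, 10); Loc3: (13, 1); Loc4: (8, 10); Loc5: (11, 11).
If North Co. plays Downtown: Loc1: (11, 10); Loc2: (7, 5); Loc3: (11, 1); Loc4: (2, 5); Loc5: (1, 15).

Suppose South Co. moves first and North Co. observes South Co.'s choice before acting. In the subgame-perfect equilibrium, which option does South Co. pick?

Backward induction with South Co. moving first.
- Loc1: BR = Downtown, leader payoff 10.
- Loc2: BR = Uptown, leader payoff 10.
- Loc3: BR = Uptown, leader payoff 1.
- Loc4: BR = Uptown, leader payoff 10.
- Loc5: BR = Uptown, leader payoff 11.
Maximizing over 10, 10, 1, 10, 11, South Co. chooses Loc5. Subgame-perfect outcome: (Uptown, Loc5) with payoffs (11, 11).

Loc5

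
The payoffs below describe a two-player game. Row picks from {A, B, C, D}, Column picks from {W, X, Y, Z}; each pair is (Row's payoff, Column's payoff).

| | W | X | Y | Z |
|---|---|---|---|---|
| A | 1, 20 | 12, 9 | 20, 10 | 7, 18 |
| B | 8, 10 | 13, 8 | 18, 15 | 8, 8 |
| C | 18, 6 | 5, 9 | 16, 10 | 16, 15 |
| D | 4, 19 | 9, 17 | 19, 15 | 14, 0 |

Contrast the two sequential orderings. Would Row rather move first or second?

first

If Row leads: Column's best replies are A→W, B→Y, C→Z, D→W; Row's induced payoffs 1, 18, 16, 4; outcome (B, Y), payoffs (18, 15).
If Column leads: Row's best replies are W→C, X→B, Y→A, Z→C; Column's induced payoffs 6, 8, 10, 15; outcome (C, Z), payoffs (16, 15).
Row gets 18 moving first and 16 moving second, so Row prefers to move first.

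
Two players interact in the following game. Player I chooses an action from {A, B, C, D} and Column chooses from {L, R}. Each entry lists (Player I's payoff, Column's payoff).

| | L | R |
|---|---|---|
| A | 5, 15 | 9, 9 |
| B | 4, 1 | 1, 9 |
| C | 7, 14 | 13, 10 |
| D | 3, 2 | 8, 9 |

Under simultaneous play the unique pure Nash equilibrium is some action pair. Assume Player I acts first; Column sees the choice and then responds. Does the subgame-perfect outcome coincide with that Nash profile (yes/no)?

no

Work backward from Column's decision.
- A: Column compares 15, 9 and picks L; Player I would get 5.
- B: Column compares 1, 9 and picks R; Player I would get 1.
- C: Column compares 14, 10 and picks L; Player I would get 7.
- D: Column compares 2, 9 and picks R; Player I would get 8.
Among 5, 1, 7, 8, the best is 8 at D. Subgame-perfect outcome: (D, R) with payoffs (8, 9).
Now find the simultaneous Nash equilibrium.
Player I's best replies: L→C; R→C.
Column's best replies: A→L; B→R; C→L; D→R.
Only (C, L) has each player best-responding; Nash payoffs (7, 14).
Sequential outcome (D, R) differs from the Nash profile (C, L).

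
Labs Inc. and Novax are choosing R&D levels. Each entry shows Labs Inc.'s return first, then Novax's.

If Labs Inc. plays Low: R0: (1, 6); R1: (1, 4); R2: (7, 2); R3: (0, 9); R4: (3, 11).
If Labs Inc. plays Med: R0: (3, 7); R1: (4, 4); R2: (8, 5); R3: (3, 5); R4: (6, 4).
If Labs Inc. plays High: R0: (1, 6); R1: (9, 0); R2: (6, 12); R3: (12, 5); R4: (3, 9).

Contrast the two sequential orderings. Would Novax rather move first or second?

If Labs Inc. leads: Novax's best replies are Low→R4, Med→R0, High→R2; Labs Inc.'s induced payoffs 3, 3, 6; outcome (High, R2), payoffs (6, 12).
If Novax leads: Labs Inc.'s best replies are R0→Med, R1→High, R2→Med, R3→High, R4→Med; Novax's induced payoffs 7, 0, 5, 5, 4; outcome (Med, R0), payoffs (3, 7).
Novax gets 7 moving first and 12 moving second, so Novax prefers to move second.

second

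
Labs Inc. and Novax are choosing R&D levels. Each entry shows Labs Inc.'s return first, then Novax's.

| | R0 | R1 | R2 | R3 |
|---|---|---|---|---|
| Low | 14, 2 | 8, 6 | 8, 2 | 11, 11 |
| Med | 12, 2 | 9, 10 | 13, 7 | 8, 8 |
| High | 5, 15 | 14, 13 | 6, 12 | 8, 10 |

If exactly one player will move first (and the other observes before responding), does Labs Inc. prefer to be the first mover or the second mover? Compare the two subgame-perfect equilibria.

If Labs Inc. leads: Novax's best replies are Low→R3, Med→R1, High→R0; Labs Inc.'s induced payoffs 11, 9, 5; outcome (Low, R3), payoffs (11, 11).
If Novax leads: Labs Inc.'s best replies are R0→Low, R1→High, R2→Med, R3→Low; Novax's induced payoffs 2, 13, 7, 11; outcome (High, R1), payoffs (14, 13).
Labs Inc. gets 11 moving first and 14 moving second, so Labs Inc. prefers to move second.

second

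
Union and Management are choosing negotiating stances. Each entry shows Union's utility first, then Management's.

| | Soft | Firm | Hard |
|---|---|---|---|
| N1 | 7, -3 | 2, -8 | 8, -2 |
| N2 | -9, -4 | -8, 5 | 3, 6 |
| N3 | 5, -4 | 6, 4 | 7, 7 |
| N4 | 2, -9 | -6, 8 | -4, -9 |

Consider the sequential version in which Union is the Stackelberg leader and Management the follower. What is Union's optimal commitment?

N1

Backward induction with Union moving first.
- N1: BR = Hard, leader payoff 8.
- N2: BR = Hard, leader payoff 3.
- N3: BR = Hard, leader payoff 7.
- N4: BR = Firm, leader payoff -6.
Maximizing over 8, 3, 7, -6, Union chooses N1. Subgame-perfect outcome: (N1, Hard) with payoffs (8, -2).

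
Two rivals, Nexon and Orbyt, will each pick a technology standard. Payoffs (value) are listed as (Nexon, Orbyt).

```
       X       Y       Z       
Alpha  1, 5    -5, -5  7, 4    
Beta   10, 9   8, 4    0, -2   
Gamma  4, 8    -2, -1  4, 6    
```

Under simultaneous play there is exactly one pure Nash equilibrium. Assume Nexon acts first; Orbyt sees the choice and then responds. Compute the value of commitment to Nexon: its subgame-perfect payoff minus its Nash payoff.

Solve by backward induction (Nexon leads).
- Alpha → Orbyt plays X (best of 5, -5, 4); Nexon gets 1.
- Beta → Orbyt plays X (best of 9, 4, -2); Nexon gets 10.
- Gamma → Orbyt plays X (best of 8, -1, 6); Nexon gets 4.
Maximizing over 1, 10, 4, Nexon chooses Beta. Subgame-perfect outcome: (Beta, X) with payoffs (10, 9).
For the simultaneous game, intersect best replies.
Nexon's best replies: X→Beta; Y→Beta; Z→Alpha.
Orbyt's best replies: Alpha→X; Beta→X; Gamma→X.
The unique mutual best reply is (Beta, X), giving (10, 9).
Nexon's commitment gain: 10 − 10 = 0.

0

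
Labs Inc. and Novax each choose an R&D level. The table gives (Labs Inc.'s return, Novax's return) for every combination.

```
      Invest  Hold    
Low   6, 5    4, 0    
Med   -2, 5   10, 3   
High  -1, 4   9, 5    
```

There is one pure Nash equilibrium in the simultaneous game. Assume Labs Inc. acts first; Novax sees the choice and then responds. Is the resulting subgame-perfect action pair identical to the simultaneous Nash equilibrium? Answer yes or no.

no

Solve by backward induction (Labs Inc. leads).
- Low: Novax compares 5, 0 and picks Invest; Labs Inc. would get 6.
- Med: Novax compares 5, 3 and picks Invest; Labs Inc. would get -2.
- High: Novax compares 4, 5 and picks Hold; Labs Inc. would get 9.
Maximizing over 6, -2, 9, Labs Inc. chooses High. Subgame-perfect outcome: (High, Hold) with payoffs (9, 5).
Under simultaneous play:
Labs Inc.'s best replies: Invest→Low; Hold→Med.
Novax's best replies: Low→Invest; Med→Invest; High→Hold.
Only (Low, Invest) has each player best-responding; Nash payoffs (6, 5).
Sequential outcome (High, Hold) differs from the Nash profile (Low, Invest).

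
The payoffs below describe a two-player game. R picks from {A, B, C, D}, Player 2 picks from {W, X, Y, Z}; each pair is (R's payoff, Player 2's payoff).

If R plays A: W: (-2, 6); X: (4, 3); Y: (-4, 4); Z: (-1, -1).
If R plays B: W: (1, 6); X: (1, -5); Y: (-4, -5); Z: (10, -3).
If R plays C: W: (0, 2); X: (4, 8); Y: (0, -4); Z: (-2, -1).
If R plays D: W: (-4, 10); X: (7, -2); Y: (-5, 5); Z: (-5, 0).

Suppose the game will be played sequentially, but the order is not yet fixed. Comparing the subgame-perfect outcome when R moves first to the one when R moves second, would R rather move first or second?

If R leads: Player 2's best replies are A→W, B→W, C→X, D→W; R's induced payoffs -2, 1, 4, -4; outcome (C, X), payoffs (4, 8).
If Player 2 leads: R's best replies are W→B, X→D, Y→C, Z→B; Player 2's induced payoffs 6, -2, -4, -3; outcome (B, W), payoffs (1, 6).
R gets 4 moving first and 1 moving second, so R prefers to move first.

first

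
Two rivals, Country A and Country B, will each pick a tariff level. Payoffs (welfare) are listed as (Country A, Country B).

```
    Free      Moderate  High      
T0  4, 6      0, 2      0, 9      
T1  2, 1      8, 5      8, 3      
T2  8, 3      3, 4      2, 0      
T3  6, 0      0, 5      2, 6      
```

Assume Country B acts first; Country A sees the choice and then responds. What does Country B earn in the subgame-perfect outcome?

Country A best-responds to each possible Country B move:
- Free → Country A plays T2 (best of 4, 2, 8, 6); Country B gets 3.
- Moderate → Country A plays T1 (best of 0, 8, 3, 0); Country B gets 5.
- High → Country A plays T1 (best of 0, 8, 2, 2); Country B gets 3.
Country B's induced payoffs are 3, 5, 3, so Country B commits to Moderate. Subgame-perfect outcome: (T1, Moderate) with payoffs (8, 5).

5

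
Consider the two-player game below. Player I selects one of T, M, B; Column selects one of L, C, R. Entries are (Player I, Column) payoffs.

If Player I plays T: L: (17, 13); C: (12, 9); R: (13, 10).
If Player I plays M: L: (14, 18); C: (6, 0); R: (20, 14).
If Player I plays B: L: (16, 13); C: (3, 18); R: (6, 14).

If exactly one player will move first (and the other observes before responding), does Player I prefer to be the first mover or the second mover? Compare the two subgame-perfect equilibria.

second

If Player I leads: Column's best replies are T→L, M→L, B→C; Player I's induced payoffs 17, 14, 3; outcome (T, L), payoffs (17, 13).
If Column leads: Player I's best replies are L→T, C→T, R→M; Column's induced payoffs 13, 9, 14; outcome (M, R), payoffs (20, 14).
Player I gets 17 moving first and 20 moving second, so Player I prefers to move second.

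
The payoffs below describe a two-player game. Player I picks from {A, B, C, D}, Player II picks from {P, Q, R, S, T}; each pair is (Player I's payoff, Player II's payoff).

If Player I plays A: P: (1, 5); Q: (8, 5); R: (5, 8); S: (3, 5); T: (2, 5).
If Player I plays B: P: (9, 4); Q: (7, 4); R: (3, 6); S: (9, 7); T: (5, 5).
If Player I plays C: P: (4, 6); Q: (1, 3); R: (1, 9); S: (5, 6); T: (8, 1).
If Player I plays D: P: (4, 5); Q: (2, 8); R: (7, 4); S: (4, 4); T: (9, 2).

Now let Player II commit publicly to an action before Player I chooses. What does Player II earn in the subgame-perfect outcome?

7

Work backward from Player I's decision.
- P → Player I plays B (best of 1, 9, 4, 4); Player II gets 4.
- Q → Player I plays A (best of 8, 7, 1, 2); Player II gets 5.
- R → Player I plays D (best of 5, 3, 1, 7); Player II gets 4.
- S → Player I plays B (best of 3, 9, 5, 4); Player II gets 7.
- T → Player I plays D (best of 2, 5, 8, 9); Player II gets 2.
Maximizing over 4, 5, 4, 7, 2, Player II chooses S. Subgame-perfect outcome: (B, S) with payoffs (9, 7).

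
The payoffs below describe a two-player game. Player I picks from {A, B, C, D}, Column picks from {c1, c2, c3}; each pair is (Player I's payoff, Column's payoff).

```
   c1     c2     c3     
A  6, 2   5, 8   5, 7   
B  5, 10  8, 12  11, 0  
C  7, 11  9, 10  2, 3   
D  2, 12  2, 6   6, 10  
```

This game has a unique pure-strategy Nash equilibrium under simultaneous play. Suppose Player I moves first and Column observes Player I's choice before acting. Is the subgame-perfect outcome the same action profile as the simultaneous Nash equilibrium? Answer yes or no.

no

Solve by backward induction (Player I leads).
- A: Column compares 2, 8, 7 and picks c2; Player I would get 5.
- B: Column compares 10, 12, 0 and picks c2; Player I would get 8.
- C: Column compares 11, 10, 3 and picks c1; Player I would get 7.
- D: Column compares 12, 6, 10 and picks c1; Player I would get 2.
Among 5, 8, 7, 2, the best is 8 at B. Subgame-perfect outcome: (B, c2) with payoffs (8, 12).
For the simultaneous game, intersect best replies.
Player I's best replies: c1→C; c2→C; c3→B.
Column's best replies: A→c2; B→c2; C→c1; D→c1.
Only (C, c1) has each player best-responding; Nash payoffs (7, 11).
Sequential outcome (B, c2) differs from the Nash profile (C, c1).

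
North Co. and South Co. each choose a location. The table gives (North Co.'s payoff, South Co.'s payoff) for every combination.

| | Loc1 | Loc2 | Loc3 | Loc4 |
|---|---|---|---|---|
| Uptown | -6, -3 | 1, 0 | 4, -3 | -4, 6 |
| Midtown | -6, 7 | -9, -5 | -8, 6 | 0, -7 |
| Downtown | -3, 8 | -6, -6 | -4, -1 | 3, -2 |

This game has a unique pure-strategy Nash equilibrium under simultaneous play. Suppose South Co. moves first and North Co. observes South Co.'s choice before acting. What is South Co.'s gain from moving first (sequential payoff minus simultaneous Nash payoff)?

0

Backward induction with South Co. moving first.
- Loc1: North Co. compares -6, -6, -3 and picks Downtown; South Co. would get 8.
- Loc2: North Co. compares 1, -9, -6 and picks Uptown; South Co. would get 0.
- Loc3: North Co. compares 4, -8, -4 and picks Uptown; South Co. would get -3.
- Loc4: North Co. compares -4, 0, 3 and picks Downtown; South Co. would get -2.
Among 8, 0, -3, -2, the best is 8 at Loc1. Subgame-perfect outcome: (Downtown, Loc1) with payoffs (-3, 8).
For the simultaneous game, intersect best replies.
North Co.'s best replies: Loc1→Downtown; Loc2→Uptown; Loc3→Uptown; Loc4→Downtown.
South Co.'s best replies: Uptown→Loc4; Midtown→Loc1; Downtown→Loc1.
The unique mutual best reply is (Downtown, Loc1), giving (-3, 8).
South Co.'s commitment gain: 8 − 8 = 0.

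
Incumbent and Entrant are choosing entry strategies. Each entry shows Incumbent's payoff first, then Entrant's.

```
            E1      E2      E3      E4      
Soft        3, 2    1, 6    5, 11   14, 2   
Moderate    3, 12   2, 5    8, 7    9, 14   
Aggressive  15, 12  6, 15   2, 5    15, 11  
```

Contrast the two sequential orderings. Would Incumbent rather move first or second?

If Incumbent leads: Entrant's best replies are Soft→E3, Moderate→E4, Aggressive→E2; Incumbent's induced payoffs 5, 9, 6; outcome (Moderate, E4), payoffs (9, 14).
If Entrant leads: Incumbent's best replies are E1→Aggressive, E2→Aggressive, E3→Moderate, E4→Aggressive; Entrant's induced payoffs 12, 15, 7, 11; outcome (Aggressive, E2), payoffs (6, 15).
Incumbent gets 9 moving first and 6 moving second, so Incumbent prefers to move first.

first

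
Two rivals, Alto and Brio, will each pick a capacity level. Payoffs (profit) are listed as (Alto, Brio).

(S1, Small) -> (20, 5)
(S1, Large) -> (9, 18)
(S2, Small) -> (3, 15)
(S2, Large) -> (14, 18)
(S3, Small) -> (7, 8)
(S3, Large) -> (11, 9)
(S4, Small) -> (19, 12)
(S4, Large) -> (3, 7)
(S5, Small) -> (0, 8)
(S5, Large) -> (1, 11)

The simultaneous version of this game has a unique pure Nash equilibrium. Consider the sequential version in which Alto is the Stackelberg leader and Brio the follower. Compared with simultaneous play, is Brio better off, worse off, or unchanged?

worse off

Backward induction with Alto moving first.
- S1 → Brio plays Large (best of 5, 18); Alto gets 9.
- S2 → Brio plays Large (best of 15, 18); Alto gets 14.
- S3 → Brio plays Large (best of 8, 9); Alto gets 11.
- S4 → Brio plays Small (best of 12, 7); Alto gets 19.
- S5 → Brio plays Large (best of 8, 11); Alto gets 1.
Maximizing over 9, 14, 11, 19, 1, Alto chooses S4. Subgame-perfect outcome: (S4, Small) with payoffs (19, 12).
Under simultaneous play:
Alto's best replies: Small→S1; Large→S2.
Brio's best replies: S1→Large; S2→Large; S3→Large; S4→Small; S5→Large.
Only (S2, Large) has each player best-responding; Nash payoffs (14, 18).
Brio earns 12 sequentially versus 18 at the Nash outcome: worse off.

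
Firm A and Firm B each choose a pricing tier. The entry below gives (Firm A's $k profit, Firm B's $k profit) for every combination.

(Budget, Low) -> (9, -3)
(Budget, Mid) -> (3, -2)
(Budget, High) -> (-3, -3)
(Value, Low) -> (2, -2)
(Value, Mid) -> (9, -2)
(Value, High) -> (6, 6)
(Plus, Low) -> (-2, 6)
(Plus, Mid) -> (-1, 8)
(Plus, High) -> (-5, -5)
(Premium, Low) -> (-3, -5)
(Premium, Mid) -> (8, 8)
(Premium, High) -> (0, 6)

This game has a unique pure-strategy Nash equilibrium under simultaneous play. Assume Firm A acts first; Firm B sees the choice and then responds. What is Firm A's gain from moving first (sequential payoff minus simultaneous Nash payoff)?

2

Work backward from Firm B's decision.
- Budget → Firm B plays Mid (best of -3, -2, -3); Firm A gets 3.
- Value → Firm B plays High (best of -2, -2, 6); Firm A gets 6.
- Plus → Firm B plays Mid (best of 6, 8, -5); Firm A gets -1.
- Premium → Firm B plays Mid (best of -5, 8, 6); Firm A gets 8.
Among 3, 6, -1, 8, the best is 8 at Premium. Subgame-perfect outcome: (Premium, Mid) with payoffs (8, 8).
For the simultaneous game, intersect best replies.
Firm A's best replies: Low→Budget; Mid→Value; High→Value.
Firm B's best replies: Budget→Mid; Value→High; Plus→Mid; Premium→Mid.
Only (Value, High) has each player best-responding; Nash payoffs (6, 6).
Firm A's commitment gain: 8 − 6 = 2.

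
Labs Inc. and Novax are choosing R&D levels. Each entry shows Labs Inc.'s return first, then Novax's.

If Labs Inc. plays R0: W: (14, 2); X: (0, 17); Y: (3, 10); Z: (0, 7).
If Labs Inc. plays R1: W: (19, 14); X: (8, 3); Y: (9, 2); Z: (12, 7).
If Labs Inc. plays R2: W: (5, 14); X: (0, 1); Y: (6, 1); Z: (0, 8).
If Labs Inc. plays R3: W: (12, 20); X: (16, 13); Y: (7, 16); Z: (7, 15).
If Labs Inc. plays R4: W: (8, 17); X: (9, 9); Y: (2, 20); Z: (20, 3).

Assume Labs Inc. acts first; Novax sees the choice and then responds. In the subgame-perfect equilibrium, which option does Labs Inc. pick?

R1

Novax best-responds to each possible Labs Inc. move:
- R0: Novax compares 2, 17, 10, 7 and picks X; Labs Inc. would get 0.
- R1: Novax compares 14, 3, 2, 7 and picks W; Labs Inc. would get 19.
- R2: Novax compares 14, 1, 1, 8 and picks W; Labs Inc. would get 5.
- R3: Novax compares 20, 13, 16, 15 and picks W; Labs Inc. would get 12.
- R4: Novax compares 17, 9, 20, 3 and picks Y; Labs Inc. would get 2.
Labs Inc.'s induced payoffs are 0, 19, 5, 12, 2, so Labs Inc. commits to R1. Subgame-perfect outcome: (R1, W) with payoffs (19, 14).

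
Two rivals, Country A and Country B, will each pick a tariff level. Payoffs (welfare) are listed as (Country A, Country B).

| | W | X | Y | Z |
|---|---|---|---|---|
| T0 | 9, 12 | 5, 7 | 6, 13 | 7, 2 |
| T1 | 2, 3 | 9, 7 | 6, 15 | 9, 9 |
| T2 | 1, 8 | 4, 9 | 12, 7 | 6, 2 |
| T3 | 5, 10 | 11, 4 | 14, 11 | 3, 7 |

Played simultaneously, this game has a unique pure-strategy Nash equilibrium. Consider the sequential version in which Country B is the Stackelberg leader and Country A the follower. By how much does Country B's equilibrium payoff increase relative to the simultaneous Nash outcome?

1

Work backward from Country A's decision.
- W: Country A compares 9, 2, 1, 5 and picks T0; Country B would get 12.
- X: Country A compares 5, 9, 4, 11 and picks T3; Country B would get 4.
- Y: Country A compares 6, 6, 12, 14 and picks T3; Country B would get 11.
- Z: Country A compares 7, 9, 6, 3 and picks T1; Country B would get 9.
Among 12, 4, 11, 9, the best is 12 at W. Subgame-perfect outcome: (T0, W) with payoffs (9, 12).
For the simultaneous game, intersect best replies.
Country A's best replies: W→T0; X→T3; Y→T3; Z→T1.
Country B's best replies: T0→Y; T1→Y; T2→X; T3→Y.
Only (T3, Y) has each player best-responding; Nash payoffs (14, 11).
Country B's commitment gain: 12 − 11 = 1.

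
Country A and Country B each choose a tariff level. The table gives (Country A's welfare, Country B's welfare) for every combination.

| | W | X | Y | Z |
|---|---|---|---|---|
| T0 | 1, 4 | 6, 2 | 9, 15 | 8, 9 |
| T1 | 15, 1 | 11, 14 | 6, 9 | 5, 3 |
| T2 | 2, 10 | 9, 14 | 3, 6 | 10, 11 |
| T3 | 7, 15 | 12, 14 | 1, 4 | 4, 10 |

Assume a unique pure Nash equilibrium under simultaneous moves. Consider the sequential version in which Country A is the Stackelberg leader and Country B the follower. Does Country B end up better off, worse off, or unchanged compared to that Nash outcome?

Country B best-responds to each possible Country A move:
- T0: Country B compares 4, 2, 15, 9 and picks Y; Country A would get 9.
- T1: Country B compares 1, 14, 9, 3 and picks X; Country A would get 11.
- T2: Country B compares 10, 14, 6, 11 and picks X; Country A would get 9.
- T3: Country B compares 15, 14, 4, 10 and picks W; Country A would get 7.
Country A's induced payoffs are 9, 11, 9, 7, so Country A commits to T1. Subgame-perfect outcome: (T1, X) with payoffs (11, 14).
For the simultaneous game, intersect best replies.
Country A's best replies: W→T1; X→T3; Y→T0; Z→T2.
Country B's best replies: T0→Y; T1→X; T2→X; T3→W.
Only (T0, Y) has each player best-responding; Nash payoffs (9, 15).
Country B earns 14 sequentially versus 15 at the Nash outcome: worse off.

worse off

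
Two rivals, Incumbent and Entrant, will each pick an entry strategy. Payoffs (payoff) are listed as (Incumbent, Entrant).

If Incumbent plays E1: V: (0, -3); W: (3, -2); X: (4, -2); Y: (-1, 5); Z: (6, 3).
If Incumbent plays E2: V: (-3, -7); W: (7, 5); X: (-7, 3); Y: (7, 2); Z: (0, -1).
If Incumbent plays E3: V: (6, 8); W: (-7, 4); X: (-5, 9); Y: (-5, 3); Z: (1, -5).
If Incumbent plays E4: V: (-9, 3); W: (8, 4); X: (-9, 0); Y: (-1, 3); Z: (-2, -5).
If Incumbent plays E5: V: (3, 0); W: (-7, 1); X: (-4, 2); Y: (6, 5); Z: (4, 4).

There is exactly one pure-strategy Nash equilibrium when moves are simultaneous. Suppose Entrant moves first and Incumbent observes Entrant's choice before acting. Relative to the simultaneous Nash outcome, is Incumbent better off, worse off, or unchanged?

Solve by backward induction (Entrant leads).
- V: BR = E3, leader payoff 8.
- W: BR = E4, leader payoff 4.
- X: BR = E1, leader payoff -2.
- Y: BR = E2, leader payoff 2.
- Z: BR = E1, leader payoff 3.
Entrant's induced payoffs are 8, 4, -2, 2, 3, so Entrant commits to V. Subgame-perfect outcome: (E3, V) with payoffs (6, 8).
Under simultaneous play:
Incumbent's best replies: V→E3; W→E4; X→E1; Y→E2; Z→E1.
Entrant's best replies: E1→Y; E2→W; E3→X; E4→W; E5→Y.
Only (E4, W) has each player best-responding; Nash payoffs (8, 4).
Incumbent earns 6 sequentially versus 8 at the Nash outcome: worse off.

worse off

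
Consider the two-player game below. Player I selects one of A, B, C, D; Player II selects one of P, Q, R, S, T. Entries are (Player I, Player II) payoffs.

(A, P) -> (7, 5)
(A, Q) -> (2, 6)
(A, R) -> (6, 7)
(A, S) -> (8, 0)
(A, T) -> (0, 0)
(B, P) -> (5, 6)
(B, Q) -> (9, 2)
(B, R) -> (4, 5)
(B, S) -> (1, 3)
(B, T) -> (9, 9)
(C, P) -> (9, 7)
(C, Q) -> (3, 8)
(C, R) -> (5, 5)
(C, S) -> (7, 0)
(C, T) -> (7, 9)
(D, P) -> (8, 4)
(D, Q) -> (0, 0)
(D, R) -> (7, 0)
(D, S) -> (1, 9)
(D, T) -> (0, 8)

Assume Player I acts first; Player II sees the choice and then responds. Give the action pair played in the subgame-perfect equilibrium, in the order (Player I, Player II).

(B, T)

Work backward from Player II's decision.
- A → Player II plays R (best of 5, 6, 7, 0, 0); Player I gets 6.
- B → Player II plays T (best of 6, 2, 5, 3, 9); Player I gets 9.
- C → Player II plays T (best of 7, 8, 5, 0, 9); Player I gets 7.
- D → Player II plays S (best of 4, 0, 0, 9, 8); Player I gets 1.
Maximizing over 6, 9, 7, 1, Player I chooses B. Subgame-perfect outcome: (B, T) with payoffs (9, 9).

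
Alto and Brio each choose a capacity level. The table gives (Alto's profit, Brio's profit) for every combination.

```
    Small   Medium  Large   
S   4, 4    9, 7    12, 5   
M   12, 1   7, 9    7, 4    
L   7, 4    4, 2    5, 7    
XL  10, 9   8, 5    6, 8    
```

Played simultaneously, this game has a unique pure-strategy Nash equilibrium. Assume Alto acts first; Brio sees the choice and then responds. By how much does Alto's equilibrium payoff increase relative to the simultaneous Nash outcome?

1

Backward induction with Alto moving first.
- S: BR = Medium, leader payoff 9.
- M: BR = Medium, leader payoff 7.
- L: BR = Large, leader payoff 5.
- XL: BR = Small, leader payoff 10.
Among 9, 7, 5, 10, the best is 10 at XL. Subgame-perfect outcome: (XL, Small) with payoffs (10, 9).
Under simultaneous play:
Alto's best replies: Small→M; Medium→S; Large→S.
Brio's best replies: S→Medium; M→Medium; L→Large; XL→Small.
Only (S, Medium) has each player best-responding; Nash payoffs (9, 7).
Alto's commitment gain: 10 − 9 = 1.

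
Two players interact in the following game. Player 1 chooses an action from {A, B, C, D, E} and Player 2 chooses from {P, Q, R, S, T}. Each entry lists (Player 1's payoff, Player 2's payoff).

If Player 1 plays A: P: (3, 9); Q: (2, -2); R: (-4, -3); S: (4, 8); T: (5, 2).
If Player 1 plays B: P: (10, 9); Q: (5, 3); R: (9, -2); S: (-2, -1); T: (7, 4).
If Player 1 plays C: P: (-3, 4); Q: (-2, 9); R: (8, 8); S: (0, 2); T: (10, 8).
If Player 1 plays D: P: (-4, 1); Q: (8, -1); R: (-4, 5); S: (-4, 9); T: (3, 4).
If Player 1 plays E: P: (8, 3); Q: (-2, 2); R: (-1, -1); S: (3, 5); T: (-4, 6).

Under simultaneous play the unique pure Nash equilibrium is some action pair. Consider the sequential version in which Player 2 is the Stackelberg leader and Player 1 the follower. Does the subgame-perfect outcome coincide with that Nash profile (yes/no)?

yes

Work backward from Player 1's decision.
- P → Player 1 plays B (best of 3, 10, -3, -4, 8); Player 2 gets 9.
- Q → Player 1 plays D (best of 2, 5, -2, 8, -2); Player 2 gets -1.
- R → Player 1 plays B (best of -4, 9, 8, -4, -1); Player 2 gets -2.
- S → Player 1 plays A (best of 4, -2, 0, -4, 3); Player 2 gets 8.
- T → Player 1 plays C (best of 5, 7, 10, 3, -4); Player 2 gets 8.
Player 2's induced payoffs are 9, -1, -2, 8, 8, so Player 2 commits to P. Subgame-perfect outcome: (B, P) with payoffs (10, 9).
Under simultaneous play:
Player 1's best replies: P→B; Q→D; R→B; S→A; T→C.
Player 2's best replies: A→P; B→P; C→Q; D→S; E→T.
The unique mutual best reply is (B, P), giving (10, 9).
Sequential outcome (B, P) coincides with the Nash profile (B, P).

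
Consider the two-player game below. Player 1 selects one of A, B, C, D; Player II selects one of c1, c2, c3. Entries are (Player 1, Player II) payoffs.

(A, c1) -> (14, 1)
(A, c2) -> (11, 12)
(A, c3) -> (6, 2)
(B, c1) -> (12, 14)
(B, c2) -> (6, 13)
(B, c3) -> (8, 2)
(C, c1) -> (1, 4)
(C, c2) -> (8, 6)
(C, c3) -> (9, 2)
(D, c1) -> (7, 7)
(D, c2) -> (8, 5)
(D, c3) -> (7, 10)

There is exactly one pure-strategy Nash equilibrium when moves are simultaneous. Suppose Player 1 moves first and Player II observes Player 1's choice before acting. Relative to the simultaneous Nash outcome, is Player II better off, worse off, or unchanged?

Solve by backward induction (Player 1 leads).
- A: Player II compares 1, 12, 2 and picks c2; Player 1 would get 11.
- B: Player II compares 14, 13, 2 and picks c1; Player 1 would get 12.
- C: Player II compares 4, 6, 2 and picks c2; Player 1 would get 8.
- D: Player II compares 7, 5, 10 and picks c3; Player 1 would get 7.
Maximizing over 11, 12, 8, 7, Player 1 chooses B. Subgame-perfect outcome: (B, c1) with payoffs (12, 14).
For the simultaneous game, intersect best replies.
Player 1's best replies: c1→A; c2→A; c3→C.
Player II's best replies: A→c2; B→c1; C→c2; D→c3.
The unique mutual best reply is (A, c2), giving (11, 12).
Player II earns 14 sequentially versus 12 at the Nash outcome: better off.

better off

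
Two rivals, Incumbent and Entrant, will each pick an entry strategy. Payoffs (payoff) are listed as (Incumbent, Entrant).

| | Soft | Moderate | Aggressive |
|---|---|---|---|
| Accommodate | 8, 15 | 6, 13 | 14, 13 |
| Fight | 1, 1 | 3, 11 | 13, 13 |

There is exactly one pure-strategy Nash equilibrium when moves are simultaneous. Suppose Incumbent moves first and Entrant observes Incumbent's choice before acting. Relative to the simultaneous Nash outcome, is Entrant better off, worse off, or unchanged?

worse off

Entrant best-responds to each possible Incumbent move:
- Accommodate: Entrant compares 15, 13, 13 and picks Soft; Incumbent would get 8.
- Fight: Entrant compares 1, 11, 13 and picks Aggressive; Incumbent would get 13.
Incumbent's induced payoffs are 8, 13, so Incumbent commits to Fight. Subgame-perfect outcome: (Fight, Aggressive) with payoffs (13, 13).
Under simultaneous play:
Incumbent's best replies: Soft→Accommodate; Moderate→Accommodate; Aggressive→Accommodate.
Entrant's best replies: Accommodate→Soft; Fight→Aggressive.
The unique mutual best reply is (Accommodate, Soft), giving (8, 15).
Entrant earns 13 sequentially versus 15 at the Nash outcome: worse off.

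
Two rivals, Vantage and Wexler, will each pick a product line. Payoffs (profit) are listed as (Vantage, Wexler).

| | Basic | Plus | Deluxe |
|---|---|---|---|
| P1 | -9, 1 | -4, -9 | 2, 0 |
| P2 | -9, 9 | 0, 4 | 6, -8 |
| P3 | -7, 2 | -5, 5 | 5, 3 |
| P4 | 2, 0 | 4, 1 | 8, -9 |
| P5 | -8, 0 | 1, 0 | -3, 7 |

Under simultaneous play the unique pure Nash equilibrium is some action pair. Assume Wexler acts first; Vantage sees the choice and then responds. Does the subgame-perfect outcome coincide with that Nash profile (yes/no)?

yes

Work backward from Vantage's decision.
- Basic: BR = P4, leader payoff 0.
- Plus: BR = P4, leader payoff 1.
- Deluxe: BR = P4, leader payoff -9.
Wexler's induced payoffs are 0, 1, -9, so Wexler commits to Plus. Subgame-perfect outcome: (P4, Plus) with payoffs (4, 1).
Now find the simultaneous Nash equilibrium.
Vantage's best replies: Basic→P4; Plus→P4; Deluxe→P4.
Wexler's best replies: P1→Basic; P2→Basic; P3→Plus; P4→Plus; P5→Deluxe.
Only (P4, Plus) has each player best-responding; Nash payoffs (4, 1).
Sequential outcome (P4, Plus) coincides with the Nash profile (P4, Plus).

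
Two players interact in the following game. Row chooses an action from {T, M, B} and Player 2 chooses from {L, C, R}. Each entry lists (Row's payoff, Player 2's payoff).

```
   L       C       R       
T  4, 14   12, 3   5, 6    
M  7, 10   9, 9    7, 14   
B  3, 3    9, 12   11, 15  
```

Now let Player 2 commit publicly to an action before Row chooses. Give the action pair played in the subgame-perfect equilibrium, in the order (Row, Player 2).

Backward induction with Player 2 moving first.
- L: Row compares 4, 7, 3 and picks M; Player 2 would get 10.
- C: Row compares 12, 9, 9 and picks T; Player 2 would get 3.
- R: Row compares 5, 7, 11 and picks B; Player 2 would get 15.
Among 10, 3, 15, the best is 15 at R. Subgame-perfect outcome: (B, R) with payoffs (11, 15).

(B, R)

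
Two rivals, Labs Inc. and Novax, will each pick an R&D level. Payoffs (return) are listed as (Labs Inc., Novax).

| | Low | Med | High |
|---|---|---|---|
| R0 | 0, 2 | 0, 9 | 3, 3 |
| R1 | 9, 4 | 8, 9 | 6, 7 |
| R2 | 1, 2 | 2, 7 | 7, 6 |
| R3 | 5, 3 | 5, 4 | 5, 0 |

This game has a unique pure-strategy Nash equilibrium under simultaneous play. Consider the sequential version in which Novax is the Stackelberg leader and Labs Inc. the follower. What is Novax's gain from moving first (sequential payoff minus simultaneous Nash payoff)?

Solve by backward induction (Novax leads).
- Low: Labs Inc. compares 0, 9, 1, 5 and picks R1; Novax would get 4.
- Med: Labs Inc. compares 0, 8, 2, 5 and picks R1; Novax would get 9.
- High: Labs Inc. compares 3, 6, 7, 5 and picks R2; Novax would get 6.
Among 4, 9, 6, the best is 9 at Med. Subgame-perfect outcome: (R1, Med) with payoffs (8, 9).
Now find the simultaneous Nash equilibrium.
Labs Inc.'s best replies: Low→R1; Med→R1; High→R2.
Novax's best replies: R0→Med; R1→Med; R2→Med; R3→Med.
The unique mutual best reply is (R1, Med), giving (8, 9).
Novax's commitment gain: 9 − 9 = 0.

0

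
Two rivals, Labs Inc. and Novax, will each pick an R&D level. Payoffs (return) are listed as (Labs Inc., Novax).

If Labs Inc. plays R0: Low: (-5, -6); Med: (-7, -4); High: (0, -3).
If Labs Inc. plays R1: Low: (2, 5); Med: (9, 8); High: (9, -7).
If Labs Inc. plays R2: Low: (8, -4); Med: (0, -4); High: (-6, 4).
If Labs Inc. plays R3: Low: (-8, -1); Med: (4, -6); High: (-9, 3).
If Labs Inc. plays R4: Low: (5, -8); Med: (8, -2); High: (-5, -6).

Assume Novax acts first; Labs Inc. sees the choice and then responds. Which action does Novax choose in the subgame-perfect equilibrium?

Backward induction with Novax moving first.
- Low: BR = R2, leader payoff -4.
- Med: BR = R1, leader payoff 8.
- High: BR = R1, leader payoff -7.
Maximizing over -4, 8, -7, Novax chooses Med. Subgame-perfect outcome: (R1, Med) with payoffs (9, 8).

Med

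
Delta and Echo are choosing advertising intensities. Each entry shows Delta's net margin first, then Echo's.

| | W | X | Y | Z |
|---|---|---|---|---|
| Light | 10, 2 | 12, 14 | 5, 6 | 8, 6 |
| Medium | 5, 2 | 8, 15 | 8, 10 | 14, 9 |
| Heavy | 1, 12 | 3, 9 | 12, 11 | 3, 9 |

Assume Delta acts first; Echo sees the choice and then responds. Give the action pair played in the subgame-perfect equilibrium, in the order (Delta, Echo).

(Light, X)

Echo best-responds to each possible Delta move:
- Light → Echo plays X (best of 2, 14, 6, 6); Delta gets 12.
- Medium → Echo plays X (best of 2, 15, 10, 9); Delta gets 8.
- Heavy → Echo plays W (best of 12, 9, 11, 9); Delta gets 1.
Delta's induced payoffs are 12, 8, 1, so Delta commits to Light. Subgame-perfect outcome: (Light, X) with payoffs (12, 14).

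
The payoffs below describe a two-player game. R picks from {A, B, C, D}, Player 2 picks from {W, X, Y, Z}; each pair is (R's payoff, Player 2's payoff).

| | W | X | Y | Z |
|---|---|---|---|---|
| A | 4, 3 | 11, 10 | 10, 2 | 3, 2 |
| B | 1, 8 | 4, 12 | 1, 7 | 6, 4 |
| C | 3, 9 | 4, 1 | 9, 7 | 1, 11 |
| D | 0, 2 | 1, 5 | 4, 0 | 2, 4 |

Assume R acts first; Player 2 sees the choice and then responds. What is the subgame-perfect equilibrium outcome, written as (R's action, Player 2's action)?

(A, X)

Backward induction with R moving first.
- A: BR = X, leader payoff 11.
- B: BR = X, leader payoff 4.
- C: BR = Z, leader payoff 1.
- D: BR = X, leader payoff 1.
Among 11, 4, 1, 1, the best is 11 at A. Subgame-perfect outcome: (A, X) with payoffs (11, 10).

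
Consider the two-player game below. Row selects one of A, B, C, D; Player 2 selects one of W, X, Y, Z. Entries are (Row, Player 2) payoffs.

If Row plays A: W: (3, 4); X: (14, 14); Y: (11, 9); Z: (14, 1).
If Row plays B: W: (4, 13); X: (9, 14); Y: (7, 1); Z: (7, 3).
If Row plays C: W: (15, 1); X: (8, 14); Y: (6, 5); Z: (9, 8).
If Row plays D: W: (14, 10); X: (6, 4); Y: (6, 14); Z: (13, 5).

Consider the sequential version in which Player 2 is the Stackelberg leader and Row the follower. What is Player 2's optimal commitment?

Backward induction with Player 2 moving first.
- W: Row compares 3, 4, 15, 14 and picks C; Player 2 would get 1.
- X: Row compares 14, 9, 8, 6 and picks A; Player 2 would get 14.
- Y: Row compares 11, 7, 6, 6 and picks A; Player 2 would get 9.
- Z: Row compares 14, 7, 9, 13 and picks A; Player 2 would get 1.
Maximizing over 1, 14, 9, 1, Player 2 chooses X. Subgame-perfect outcome: (A, X) with payoffs (14, 14).

X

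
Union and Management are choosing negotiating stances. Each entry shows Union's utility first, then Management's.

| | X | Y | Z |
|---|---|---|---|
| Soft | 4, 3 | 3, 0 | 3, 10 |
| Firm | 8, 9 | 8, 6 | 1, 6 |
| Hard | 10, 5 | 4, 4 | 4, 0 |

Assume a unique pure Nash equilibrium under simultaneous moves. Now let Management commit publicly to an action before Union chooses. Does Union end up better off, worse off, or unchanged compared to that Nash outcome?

worse off

Solve by backward induction (Management leads).
- X: BR = Hard, leader payoff 5.
- Y: BR = Firm, leader payoff 6.
- Z: BR = Hard, leader payoff 0.
Management's induced payoffs are 5, 6, 0, so Management commits to Y. Subgame-perfect outcome: (Firm, Y) with payoffs (8, 6).
Now find the simultaneous Nash equilibrium.
Union's best replies: X→Hard; Y→Firm; Z→Hard.
Management's best replies: Soft→Z; Firm→X; Hard→X.
The unique mutual best reply is (Hard, X), giving (10, 5).
Union earns 8 sequentially versus 10 at the Nash outcome: worse off.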